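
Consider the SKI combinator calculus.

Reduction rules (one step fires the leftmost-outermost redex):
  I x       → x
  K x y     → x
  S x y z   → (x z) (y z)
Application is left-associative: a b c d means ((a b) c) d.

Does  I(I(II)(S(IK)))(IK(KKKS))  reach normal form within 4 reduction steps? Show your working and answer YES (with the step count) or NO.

  start: I(I(II)(S(IK)))(IK(KKKS))
  step 1: I(II)(S(IK))(IK(KKKS))
  step 2: II(S(IK))(IK(KKKS))
  step 3: I(S(IK))(IK(KKKS))
  step 4: S(IK)(IK(KKKS))

Answer: NO — after 4 steps the term is S(IK)(IK(KKKS)), not yet normal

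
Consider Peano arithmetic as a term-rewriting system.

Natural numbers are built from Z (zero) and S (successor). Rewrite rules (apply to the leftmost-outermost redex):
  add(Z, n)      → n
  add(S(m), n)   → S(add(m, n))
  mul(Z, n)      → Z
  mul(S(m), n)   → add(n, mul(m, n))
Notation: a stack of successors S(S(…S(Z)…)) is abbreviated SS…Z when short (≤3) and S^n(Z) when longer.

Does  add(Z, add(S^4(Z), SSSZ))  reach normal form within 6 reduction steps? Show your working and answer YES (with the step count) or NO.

  start: add(Z, add(S^4(Z), SSSZ))
  step 1: add(S^4(Z), SSSZ)
  step 2: S(add(SSSZ, SSSZ))
  step 3: S(S(add(SSZ, SSSZ)))
  step 4: S(S(S(add(SZ, SSSZ))))
  step 5: S(S(S(S(add(Z, SSSZ)))))
  step 6: S^7(Z)

Answer: YES — reaches normal form S^7(Z) in 6 ≤ 6 steps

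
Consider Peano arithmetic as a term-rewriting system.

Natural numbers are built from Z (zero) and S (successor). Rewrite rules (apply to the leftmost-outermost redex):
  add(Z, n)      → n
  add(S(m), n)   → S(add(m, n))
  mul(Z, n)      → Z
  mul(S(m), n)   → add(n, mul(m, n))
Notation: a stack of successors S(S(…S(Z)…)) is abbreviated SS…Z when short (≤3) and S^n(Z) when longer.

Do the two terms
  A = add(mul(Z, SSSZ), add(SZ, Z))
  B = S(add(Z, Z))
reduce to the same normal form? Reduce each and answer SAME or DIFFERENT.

Term A:
  start: add(mul(Z, SSSZ), add(SZ, Z))
  step 1: add(Z, add(SZ, Z))
  step 2: add(SZ, Z)
  step 3: S(add(Z, Z))
  step 4: SZ

Term B:
  start: S(add(Z, Z))
  step 1: SZ

Answer: SAME — A ⇓ SZ, B ⇓ SZ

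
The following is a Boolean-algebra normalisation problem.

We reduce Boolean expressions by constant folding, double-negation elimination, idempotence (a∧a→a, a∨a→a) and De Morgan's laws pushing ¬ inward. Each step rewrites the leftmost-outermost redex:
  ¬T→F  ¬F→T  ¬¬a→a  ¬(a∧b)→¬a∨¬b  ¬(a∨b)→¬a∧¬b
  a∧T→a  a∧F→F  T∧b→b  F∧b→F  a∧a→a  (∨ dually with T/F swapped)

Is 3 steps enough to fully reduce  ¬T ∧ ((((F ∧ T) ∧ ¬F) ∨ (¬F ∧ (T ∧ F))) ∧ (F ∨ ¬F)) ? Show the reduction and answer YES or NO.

Answer: YES — reaches normal form F in 2 ≤ 3 steps

Working:
  start: ¬T ∧ ((((F ∧ T) ∧ ¬F) ∨ (¬F ∧ (T ∧ F))) ∧ (F ∨ ¬F))
  [1] F ∧ ((((F ∧ T) ∧ ¬F) ∨ (¬F ∧ (T ∧ F))) ∧ (F ∨ ¬F))
  [2] F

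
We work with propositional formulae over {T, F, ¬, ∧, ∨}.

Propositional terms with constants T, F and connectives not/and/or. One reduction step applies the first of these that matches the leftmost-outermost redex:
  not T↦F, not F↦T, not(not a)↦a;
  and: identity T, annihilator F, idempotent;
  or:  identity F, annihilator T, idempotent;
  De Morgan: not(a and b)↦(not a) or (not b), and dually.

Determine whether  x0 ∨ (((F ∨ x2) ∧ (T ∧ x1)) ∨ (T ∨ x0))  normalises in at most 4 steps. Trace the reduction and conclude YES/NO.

Answer: NO — after 4 steps the term is x0 ∨ T, not yet normal

Reduction:
  start: x0 ∨ (((F ∨ x2) ∧ (T ∧ x1)) ∨ (T ∨ x0))
  step 1: x0 ∨ ((x2 ∧ (T ∧ x1)) ∨ (T ∨ x0))
  step 2: x0 ∨ ((x2 ∧ x1) ∨ (T ∨ x0))
  step 3: x0 ∨ ((x2 ∧ x1) ∨ T)
  step 4: x0 ∨ T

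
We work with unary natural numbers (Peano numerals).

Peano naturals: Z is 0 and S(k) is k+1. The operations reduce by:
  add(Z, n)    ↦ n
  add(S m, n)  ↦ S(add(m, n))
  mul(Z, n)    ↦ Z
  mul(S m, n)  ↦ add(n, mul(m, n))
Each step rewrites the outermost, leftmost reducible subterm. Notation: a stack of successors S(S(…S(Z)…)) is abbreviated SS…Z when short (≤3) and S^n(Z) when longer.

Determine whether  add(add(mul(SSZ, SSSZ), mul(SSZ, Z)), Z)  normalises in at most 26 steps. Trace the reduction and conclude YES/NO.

Answer: NO — after 26 steps the term is S(S(S(S(S(S(add(mul(SZ, Z), Z))))))), not yet normal

Reduction:
  start: add(add(mul(SSZ, SSSZ), mul(SSZ, Z)), Z)
  [1] add(add(add(SSSZ, mul(SZ, SSSZ)), mul(SSZ, Z)), Z)
  [2] add(add(S(add(SSZ, mul(SZ, SSSZ))), mul(SSZ, Z)), Z)
  [3] add(S(add(add(SSZ, mul(SZ, SSSZ)), mul(SSZ, Z))), Z)
  [4] S(add(add(add(SSZ, mul(SZ, SSSZ)), mul(SSZ, Z)), Z))
  [5] S(add(add(S(add(SZ, mul(SZ, SSSZ))), mul(SSZ, Z)), Z))
  [6] S(add(S(add(add(SZ, mul(SZ, SSSZ)), mul(SSZ, Z))), Z))
  [7] S(S(add(add(add(SZ, mul(SZ, SSSZ)), mul(SSZ, Z)), Z)))
  [8] S(S(add(add(S(add(Z, mul(SZ, SSSZ))), mul(SSZ, Z)), Z)))
  [9] S(S(add(S(add(add(Z, mul(SZ, SSSZ)), mul(SSZ, Z))), Z)))
  [10] S(S(S(add(add(add(Z, mul(SZ, SSSZ)), mul(SSZ, Z)), Z))))
  [11] S(S(S(add(add(mul(SZ, SSSZ), mul(SSZ, Z)), Z))))
  [12] S(S(S(add(add(add(SSSZ, mul(Z, SSSZ)), mul(SSZ, Z)), Z))))
  [13] S(S(S(add(add(S(add(SSZ, mul(Z, SSSZ))), mul(SSZ, Z)), Z))))
  [14] S(S(S(add(S(add(add(SSZ, mul(Z, SSSZ)), mul(SSZ, Z))), Z))))
  [15] S(S(S(S(add(add(add(SSZ, mul(Z, SSSZ)), mul(SSZ, Z)), Z)))))
  [16] S(S(S(S(add(add(S(add(SZ, mul(Z, SSSZ))), mul(SSZ, Z)), Z)))))
  [17] S(S(S(S(add(S(add(add(SZ, mul(Z, SSSZ)), mul(SSZ, Z))), Z)))))
  [18] S(S(S(S(S(add(add(add(SZ, mul(Z, SSSZ)), mul(SSZ, Z)), Z))))))
  [19] S(S(S(S(S(add(add(S(add(Z, mul(Z, SSSZ))), mul(SSZ, Z)), Z))))))
  [20] S(S(S(S(S(add(S(add(add(Z, mul(Z, SSSZ)), mul(SSZ, Z))), Z))))))
  [21] S(S(S(S(S(S(add(add(add(Z, mul(Z, SSSZ)), mul(SSZ, Z)), Z)))))))
  [22] S(S(S(S(S(S(add(add(mul(Z, SSSZ), mul(SSZ, Z)), Z)))))))
  [23] S(S(S(S(S(S(add(add(Z, mul(SSZ, Z)), Z)))))))
  [24] S(S(S(S(S(S(add(mul(SSZ, Z), Z)))))))
  [25] S(S(S(S(S(S(add(add(Z, mul(SZ, Z)), Z)))))))
  [26] S(S(S(S(S(S(add(mul(SZ, Z), Z)))))))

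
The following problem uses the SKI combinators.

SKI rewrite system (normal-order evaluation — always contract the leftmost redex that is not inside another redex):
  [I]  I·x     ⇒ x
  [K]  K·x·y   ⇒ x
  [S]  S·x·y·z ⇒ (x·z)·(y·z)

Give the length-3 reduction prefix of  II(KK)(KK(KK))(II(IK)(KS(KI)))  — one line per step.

  start: II(KK)(KK(KK))(II(IK)(KS(KI)))
  →1  I(KK)(KK(KK))(II(IK)(KS(KI)))
  →2  KK(KK(KK))(II(IK)(KS(KI)))
  →3  K(II(IK)(KS(KI)))

Answer: after 3 steps: K(II(IK)(KS(KI)))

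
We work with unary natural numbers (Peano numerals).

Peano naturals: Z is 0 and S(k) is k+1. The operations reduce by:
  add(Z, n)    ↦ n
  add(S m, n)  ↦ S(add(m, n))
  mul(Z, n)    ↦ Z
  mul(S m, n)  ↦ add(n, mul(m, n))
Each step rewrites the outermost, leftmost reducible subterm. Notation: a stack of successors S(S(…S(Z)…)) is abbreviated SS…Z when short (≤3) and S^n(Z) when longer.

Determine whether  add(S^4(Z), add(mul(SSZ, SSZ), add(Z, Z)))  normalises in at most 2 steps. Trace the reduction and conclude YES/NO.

  start: add(S^4(Z), add(mul(SSZ, SSZ), add(Z, Z)))
  →1  S(add(SSSZ, add(mul(SSZ, SSZ), add(Z, Z))))
  →2  S(S(add(SSZ, add(mul(SSZ, SSZ), add(Z, Z)))))

Answer: NO — after 2 steps the term is S(S(add(SSZ, add(mul(SSZ, SSZ), add(Z, Z))))), not yet normal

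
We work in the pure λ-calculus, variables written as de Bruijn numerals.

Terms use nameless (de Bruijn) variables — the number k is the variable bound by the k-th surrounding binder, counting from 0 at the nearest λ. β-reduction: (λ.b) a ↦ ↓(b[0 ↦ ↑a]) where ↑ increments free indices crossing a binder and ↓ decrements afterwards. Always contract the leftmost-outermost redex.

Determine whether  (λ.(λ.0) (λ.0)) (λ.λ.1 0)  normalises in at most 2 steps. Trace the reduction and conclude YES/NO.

Answer: YES — reaches normal form λ.0 in 2 ≤ 2 steps

Reduction:
  start: (λ.(λ.0) (λ.0)) (λ.λ.1 0)
  →1  (λ.0) (λ.0)
  →2  λ.0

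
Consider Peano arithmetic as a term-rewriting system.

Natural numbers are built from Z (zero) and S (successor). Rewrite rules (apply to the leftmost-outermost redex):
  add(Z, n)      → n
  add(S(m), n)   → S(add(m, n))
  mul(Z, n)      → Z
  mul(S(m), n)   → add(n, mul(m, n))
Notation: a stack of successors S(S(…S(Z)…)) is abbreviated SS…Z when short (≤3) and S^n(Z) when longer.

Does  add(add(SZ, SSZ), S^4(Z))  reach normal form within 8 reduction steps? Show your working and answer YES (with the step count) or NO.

  start: add(add(SZ, SSZ), S^4(Z))
  [1] add(S(add(Z, SSZ)), S^4(Z))
  [2] S(add(add(Z, SSZ), S^4(Z)))
  [3] S(add(SSZ, S^4(Z)))
  [4] S(S(add(SZ, S^4(Z))))
  [5] S(S(S(add(Z, S^4(Z)))))
  [6] S^7(Z)

Answer: YES — reaches normal form S^7(Z) in 6 ≤ 8 steps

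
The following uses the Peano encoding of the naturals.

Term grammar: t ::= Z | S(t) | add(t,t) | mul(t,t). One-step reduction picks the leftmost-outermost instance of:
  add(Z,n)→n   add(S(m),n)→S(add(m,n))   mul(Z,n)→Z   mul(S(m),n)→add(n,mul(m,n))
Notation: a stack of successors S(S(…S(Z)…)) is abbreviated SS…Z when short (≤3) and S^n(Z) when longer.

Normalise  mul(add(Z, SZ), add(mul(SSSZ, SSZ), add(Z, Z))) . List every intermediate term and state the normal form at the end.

  start: mul(add(Z, SZ), add(mul(SSSZ, SSZ), add(Z, Z)))
  step 1: mul(SZ, add(mul(SSSZ, SSZ), add(Z, Z)))
  step 2: add(add(mul(SSSZ, SSZ), add(Z, Z)), mul(Z, add(mul(SSSZ, SSZ), add(Z, Z))))
  step 3: add(add(add(SSZ, mul(SSZ, SSZ)), add(Z, Z)), mul(Z, add(mul(SSSZ, SSZ), add(Z, Z))))
  step 4: add(add(S(add(SZ, mul(SSZ, SSZ))), add(Z, Z)), mul(Z, add(mul(SSSZ, SSZ), add(Z, Z))))
  step 5: add(S(add(add(SZ, mul(SSZ, SSZ)), add(Z, Z))), mul(Z, add(mul(SSSZ, SSZ), add(Z, Z))))
  step 6: S(add(add(add(SZ, mul(SSZ, SSZ)), add(Z, Z)), mul(Z, add(mul(SSSZ, SSZ), add(Z, Z)))))
  step 7: S(add(add(S(add(Z, mul(SSZ, SSZ))), add(Z, Z)), mul(Z, add(mul(SSSZ, SSZ), add(Z, Z)))))
  step 8: S(add(S(add(add(Z, mul(SSZ, SSZ)), add(Z, Z))), mul(Z, add(mul(SSSZ, SSZ), add(Z, Z)))))
  step 9: S(S(add(add(add(Z, mul(SSZ, SSZ)), add(Z, Z)), mul(Z, add(mul(SSSZ, SSZ), add(Z, Z))))))
  step 10: S(S(add(add(mul(SSZ, SSZ), add(Z, Z)), mul(Z, add(mul(SSSZ, SSZ), add(Z, Z))))))
  step 11: S(S(add(add(add(SSZ, mul(SZ, SSZ)), add(Z, Z)), mul(Z, add(mul(SSSZ, SSZ), add(Z, Z))))))
  step 12: S(S(add(add(S(add(SZ, mul(SZ, SSZ))), add(Z, Z)), mul(Z, add(mul(SSSZ, SSZ), add(Z, Z))))))
  step 13: S(S(add(S(add(add(SZ, mul(SZ, SSZ)), add(Z, Z))), mul(Z, add(mul(SSSZ, SSZ), add(Z, Z))))))
  step 14: S(S(S(add(add(add(SZ, mul(SZ, SSZ)), add(Z, Z)), mul(Z, add(mul(SSSZ, SSZ), add(Z, Z)))))))
  step 15: S(S(S(add(add(S(add(Z, mul(SZ, SSZ))), add(Z, Z)), mul(Z, add(mul(SSSZ, SSZ), add(Z, Z)))))))
  step 16: S(S(S(add(S(add(add(Z, mul(SZ, SSZ)), add(Z, Z))), mul(Z, add(mul(SSSZ, SSZ), add(Z, Z)))))))
  step 17: S(S(S(S(add(add(add(Z, mul(SZ, SSZ)), add(Z, Z)), mul(Z, add(mul(SSSZ, SSZ), add(Z, Z))))))))
  step 18: S(S(S(S(add(add(mul(SZ, SSZ), add(Z, Z)), mul(Z, add(mul(SSSZ, SSZ), add(Z, Z))))))))
  step 19: S(S(S(S(add(add(add(SSZ, mul(Z, SSZ)), add(Z, Z)), mul(Z, add(mul(SSSZ, SSZ), add(Z, Z))))))))
  step 20: S(S(S(S(add(add(S(add(SZ, mul(Z, SSZ))), add(Z, Z)), mul(Z, add(mul(SSSZ, SSZ), add(Z, Z))))))))
  step 21: S(S(S(S(add(S(add(add(SZ, mul(Z, SSZ)), add(Z, Z))), mul(Z, add(mul(SSSZ, SSZ), add(Z, Z))))))))
  step 22: S(S(S(S(S(add(add(add(SZ, mul(Z, SSZ)), add(Z, Z)), mul(Z, add(mul(SSSZ, SSZ), add(Z, Z)))))))))
  step 23: S(S(S(S(S(add(add(S(add(Z, mul(Z, SSZ))), add(Z, Z)), mul(Z, add(mul(SSSZ, SSZ), add(Z, Z)))))))))
  step 24: S(S(S(S(S(add(S(add(add(Z, mul(Z, SSZ)), add(Z, Z))), mul(Z, add(mul(SSSZ, SSZ), add(Z, Z)))))))))
  step 25: S(S(S(S(S(S(add(add(add(Z, mul(Z, SSZ)), add(Z, Z)), mul(Z, add(mul(SSSZ, SSZ), add(Z, Z))))))))))
  step 26: S(S(S(S(S(S(add(add(mul(Z, SSZ), add(Z, Z)), mul(Z, add(mul(SSSZ, SSZ), add(Z, Z))))))))))
  step 27: S(S(S(S(S(S(add(add(Z, add(Z, Z)), mul(Z, add(mul(SSSZ, SSZ), add(Z, Z))))))))))
  step 28: S(S(S(S(S(S(add(add(Z, Z), mul(Z, add(mul(SSSZ, SSZ), add(Z, Z))))))))))
  step 29: S(S(S(S(S(S(add(Z, mul(Z, add(mul(SSSZ, SSZ), add(Z, Z))))))))))
  step 30: S(S(S(S(S(S(mul(Z, add(mul(SSSZ, SSZ), add(Z, Z)))))))))
  step 31: S^6(Z)

Answer: normal form = S^6(Z)  (in 31 steps)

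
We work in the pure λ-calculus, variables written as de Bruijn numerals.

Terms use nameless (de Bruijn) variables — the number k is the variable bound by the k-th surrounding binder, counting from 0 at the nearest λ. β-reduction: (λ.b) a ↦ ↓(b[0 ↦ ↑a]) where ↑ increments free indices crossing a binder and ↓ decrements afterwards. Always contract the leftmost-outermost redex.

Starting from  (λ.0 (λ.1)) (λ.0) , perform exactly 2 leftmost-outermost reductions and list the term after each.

  start: (λ.0 (λ.1)) (λ.0)
  [1] (λ.0) (λ.λ.0)
  [2] λ.λ.0

Answer: after 2 steps: λ.λ.0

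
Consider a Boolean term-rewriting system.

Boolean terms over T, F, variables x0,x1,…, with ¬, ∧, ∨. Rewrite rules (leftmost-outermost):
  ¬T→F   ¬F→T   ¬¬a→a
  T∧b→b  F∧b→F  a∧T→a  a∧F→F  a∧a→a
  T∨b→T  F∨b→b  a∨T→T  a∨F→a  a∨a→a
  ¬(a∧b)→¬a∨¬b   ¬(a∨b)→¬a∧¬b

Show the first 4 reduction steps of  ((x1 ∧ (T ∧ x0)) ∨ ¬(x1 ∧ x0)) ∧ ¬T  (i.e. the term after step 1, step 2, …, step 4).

Answer: after 4 steps: F

Reduction:
  start: ((x1 ∧ (T ∧ x0)) ∨ ¬(x1 ∧ x0)) ∧ ¬T
  →1  ((x1 ∧ x0) ∨ ¬(x1 ∧ x0)) ∧ ¬T
  →2  ((x1 ∧ x0) ∨ (¬x1 ∨ ¬x0)) ∧ ¬T
  →3  ((x1 ∧ x0) ∨ (¬x1 ∨ ¬x0)) ∧ F
  →4  F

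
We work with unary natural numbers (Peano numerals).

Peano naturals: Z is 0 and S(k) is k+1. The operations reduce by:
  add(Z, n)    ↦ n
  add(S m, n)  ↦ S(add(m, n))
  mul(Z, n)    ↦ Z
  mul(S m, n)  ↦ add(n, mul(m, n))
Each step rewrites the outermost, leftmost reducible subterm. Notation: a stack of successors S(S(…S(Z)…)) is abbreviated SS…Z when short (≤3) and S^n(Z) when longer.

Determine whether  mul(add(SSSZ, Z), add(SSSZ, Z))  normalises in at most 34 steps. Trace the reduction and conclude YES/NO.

  start: mul(add(SSSZ, Z), add(SSSZ, Z))
  [1] mul(S(add(SSZ, Z)), add(SSSZ, Z))
  [2] add(add(SSSZ, Z), mul(add(SSZ, Z), add(SSSZ, Z)))
  [3] add(S(add(SSZ, Z)), mul(add(SSZ, Z), add(SSSZ, Z)))
  [4] S(add(add(SSZ, Z), mul(add(SSZ, Z), add(SSSZ, Z))))
  [5] S(add(S(add(SZ, Z)), mul(add(SSZ, Z), add(SSSZ, Z))))
  [6] S(S(add(add(SZ, Z), mul(add(SSZ, Z), add(SSSZ, Z)))))
  [7] S(S(add(S(add(Z, Z)), mul(add(SSZ, Z), add(SSSZ, Z)))))
  [8] S(S(S(add(add(Z, Z), mul(add(SSZ, Z), add(SSSZ, Z))))))
  [9] S(S(S(add(Z, mul(add(SSZ, Z), add(SSSZ, Z))))))
  [10] S(S(S(mul(add(SSZ, Z), add(SSSZ, Z)))))
  [11] S(S(S(mul(S(add(SZ, Z)), add(SSSZ, Z)))))
  [12] S(S(S(add(add(SSSZ, Z), mul(add(SZ, Z), add(SSSZ, Z))))))
  [13] S(S(S(add(S(add(SSZ, Z)), mul(add(SZ, Z), add(SSSZ, Z))))))
  [14] S(S(S(S(add(add(SSZ, Z), mul(add(SZ, Z), add(SSSZ, Z)))))))
  [15] S(S(S(S(add(S(add(SZ, Z)), mul(add(SZ, Z), add(SSSZ, Z)))))))
  [16] S(S(S(S(S(add(add(SZ, Z), mul(add(SZ, Z), add(SSSZ, Z))))))))
  [17] S(S(S(S(S(add(S(add(Z, Z)), mul(add(SZ, Z), add(SSSZ, Z))))))))
  [18] S(S(S(S(S(S(add(add(Z, Z), mul(add(SZ, Z), add(SSSZ, Z)))))))))
  [19] S(S(S(S(S(S(add(Z, mul(add(SZ, Z), add(SSSZ, Z)))))))))
  [20] S(S(S(S(S(S(mul(add(SZ, Z), add(SSSZ, Z))))))))
  [21] S(S(S(S(S(S(mul(S(add(Z, Z)), add(SSSZ, Z))))))))
  [22] S(S(S(S(S(S(add(add(SSSZ, Z), mul(add(Z, Z), add(SSSZ, Z)))))))))
  [23] S(S(S(S(S(S(add(S(add(SSZ, Z)), mul(add(Z, Z), add(SSSZ, Z)))))))))
  [24] S(S(S(S(S(S(S(add(add(SSZ, Z), mul(add(Z, Z), add(SSSZ, Z))))))))))
  [25] S(S(S(S(S(S(S(add(S(add(SZ, Z)), mul(add(Z, Z), add(SSSZ, Z))))))))))
  [26] S(S(S(S(S(S(S(S(add(add(SZ, Z), mul(add(Z, Z), add(SSSZ, Z)))))))))))
  [27] S(S(S(S(S(S(S(S(add(S(add(Z, Z)), mul(add(Z, Z), add(SSSZ, Z)))))))))))
  [28] S(S(S(S(S(S(S(S(S(add(add(Z, Z), mul(add(Z, Z), add(SSSZ, Z))))))))))))
  [29] S(S(S(S(S(S(S(S(S(add(Z, mul(add(Z, Z), add(SSSZ, Z))))))))))))
  [30] S(S(S(S(S(S(S(S(S(mul(add(Z, Z), add(SSSZ, Z)))))))))))
  [31] S(S(S(S(S(S(S(S(S(mul(Z, add(SSSZ, Z)))))))))))
  [32] S^9(Z)

Answer: YES — reaches normal form S^9(Z) in 32 ≤ 34 steps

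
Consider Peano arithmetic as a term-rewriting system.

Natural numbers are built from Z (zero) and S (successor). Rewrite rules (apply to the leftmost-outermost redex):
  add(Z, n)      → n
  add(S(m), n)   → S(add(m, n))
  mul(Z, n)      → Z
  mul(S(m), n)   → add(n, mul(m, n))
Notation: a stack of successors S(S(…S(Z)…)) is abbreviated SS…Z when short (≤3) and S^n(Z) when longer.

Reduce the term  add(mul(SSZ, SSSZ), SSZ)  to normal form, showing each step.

Answer: normal form = S^8(Z)  (in 18 steps)

Derivation:
  start: add(mul(SSZ, SSSZ), SSZ)
  [1] add(add(SSSZ, mul(SZ, SSSZ)), SSZ)
  [2] add(S(add(SSZ, mul(SZ, SSSZ))), SSZ)
  [3] S(add(add(SSZ, mul(SZ, SSSZ)), SSZ))
  [4] S(add(S(add(SZ, mul(SZ, SSSZ))), SSZ))
  [5] S(S(add(add(SZ, mul(SZ, SSSZ)), SSZ)))
  [6] S(S(add(S(add(Z, mul(SZ, SSSZ))), SSZ)))
  [7] S(S(S(add(add(Z, mul(SZ, SSSZ)), SSZ))))
  [8] S(S(S(add(mul(SZ, SSSZ), SSZ))))
  [9] S(S(S(add(add(SSSZ, mul(Z, SSSZ)), SSZ))))
  [10] S(S(S(add(S(add(SSZ, mul(Z, SSSZ))), SSZ))))
  [11] S(S(S(S(add(add(SSZ, mul(Z, SSSZ)), SSZ)))))
  [12] S(S(S(S(add(S(add(SZ, mul(Z, SSSZ))), SSZ)))))
  [13] S(S(S(S(S(add(add(SZ, mul(Z, SSSZ)), SSZ))))))
  [14] S(S(S(S(S(add(S(add(Z, mul(Z, SSSZ))), SSZ))))))
  [15] S(S(S(S(S(S(add(add(Z, mul(Z, SSSZ)), SSZ)))))))
  [16] S(S(S(S(S(S(add(mul(Z, SSSZ), SSZ)))))))
  [17] S(S(S(S(S(S(add(Z, SSZ)))))))
  [18] S^8(Z)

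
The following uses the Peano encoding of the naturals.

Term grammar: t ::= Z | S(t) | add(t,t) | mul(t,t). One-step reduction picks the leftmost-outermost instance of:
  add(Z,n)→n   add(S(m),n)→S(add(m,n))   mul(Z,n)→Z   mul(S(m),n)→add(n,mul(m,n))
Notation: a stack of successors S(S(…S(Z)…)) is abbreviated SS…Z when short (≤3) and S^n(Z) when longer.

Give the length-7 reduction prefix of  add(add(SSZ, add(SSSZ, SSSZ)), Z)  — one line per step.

Answer: after 7 steps: S(S(S(add(add(SSZ, SSSZ), Z))))

Derivation:
  start: add(add(SSZ, add(SSSZ, SSSZ)), Z)
  [1] add(S(add(SZ, add(SSSZ, SSSZ))), Z)
  [2] S(add(add(SZ, add(SSSZ, SSSZ)), Z))
  [3] S(add(S(add(Z, add(SSSZ, SSSZ))), Z))
  [4] S(S(add(add(Z, add(SSSZ, SSSZ)), Z)))
  [5] S(S(add(add(SSSZ, SSSZ), Z)))
  [6] S(S(add(S(add(SSZ, SSSZ)), Z)))
  [7] S(S(S(add(add(SSZ, SSSZ), Z))))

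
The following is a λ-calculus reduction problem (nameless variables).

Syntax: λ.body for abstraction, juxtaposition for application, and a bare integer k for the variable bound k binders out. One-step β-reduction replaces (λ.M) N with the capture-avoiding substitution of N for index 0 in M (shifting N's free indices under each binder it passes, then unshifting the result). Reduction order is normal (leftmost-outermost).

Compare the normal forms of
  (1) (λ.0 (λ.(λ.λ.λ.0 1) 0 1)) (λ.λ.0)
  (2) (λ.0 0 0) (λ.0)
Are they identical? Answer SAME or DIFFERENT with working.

Term A:
  start: (λ.0 (λ.(λ.λ.λ.0 1) 0 1)) (λ.λ.0)
  step 1: (λ.λ.0) (λ.(λ.λ.λ.0 1) 0 (λ.λ.0))
  step 2: λ.0

Term B:
  start: (λ.0 0 0) (λ.0)
  step 1: (λ.0) (λ.0) (λ.0)
  step 2: (λ.0) (λ.0)
  step 3: λ.0

Answer: SAME — A ⇓ λ.0, B ⇓ λ.0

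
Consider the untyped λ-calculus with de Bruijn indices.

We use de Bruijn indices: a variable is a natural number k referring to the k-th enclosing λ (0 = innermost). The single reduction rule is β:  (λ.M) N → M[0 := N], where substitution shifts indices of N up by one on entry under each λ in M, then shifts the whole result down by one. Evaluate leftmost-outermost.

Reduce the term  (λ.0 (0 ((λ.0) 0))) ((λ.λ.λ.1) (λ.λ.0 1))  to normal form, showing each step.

  start: (λ.0 (0 ((λ.0) 0))) ((λ.λ.λ.1) (λ.λ.0 1))
  →1  (λ.λ.λ.1) (λ.λ.0 1) ((λ.λ.λ.1) (λ.λ.0 1) ((λ.0) ((λ.λ.λ.1) (λ.λ.0 1))))
  →2  (λ.λ.1) ((λ.λ.λ.1) (λ.λ.0 1) ((λ.0) ((λ.λ.λ.1) (λ.λ.0 1))))
  →3  λ.(λ.λ.λ.1) (λ.λ.0 1) ((λ.0) ((λ.λ.λ.1) (λ.λ.0 1)))
  →4  λ.(λ.λ.1) ((λ.0) ((λ.λ.λ.1) (λ.λ.0 1)))
  →5  λ.λ.(λ.0) ((λ.λ.λ.1) (λ.λ.0 1))
  →6  λ.λ.(λ.λ.λ.1) (λ.λ.0 1)
  →7  λ.λ.λ.λ.1

Answer: normal form = λ.λ.λ.λ.1  (in 7 steps)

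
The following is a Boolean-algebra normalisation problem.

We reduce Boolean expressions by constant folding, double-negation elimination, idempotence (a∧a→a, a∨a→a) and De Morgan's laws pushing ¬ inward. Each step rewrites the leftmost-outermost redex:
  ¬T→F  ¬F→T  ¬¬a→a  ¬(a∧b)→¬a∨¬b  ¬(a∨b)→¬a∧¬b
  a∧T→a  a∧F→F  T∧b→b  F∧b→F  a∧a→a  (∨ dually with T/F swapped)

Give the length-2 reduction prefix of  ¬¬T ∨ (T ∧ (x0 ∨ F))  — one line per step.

  start: ¬¬T ∨ (T ∧ (x0 ∨ F))
  step 1: T ∨ (T ∧ (x0 ∨ F))
  step 2: T

Answer: after 2 steps: T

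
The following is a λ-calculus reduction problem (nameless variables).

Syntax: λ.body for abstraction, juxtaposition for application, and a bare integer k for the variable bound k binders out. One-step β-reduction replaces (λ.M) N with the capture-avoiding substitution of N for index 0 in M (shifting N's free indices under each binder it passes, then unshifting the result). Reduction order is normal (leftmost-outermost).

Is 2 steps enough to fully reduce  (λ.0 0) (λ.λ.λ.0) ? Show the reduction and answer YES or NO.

  start: (λ.0 0) (λ.λ.λ.0)
  step 1: (λ.λ.λ.0) (λ.λ.λ.0)
  step 2: λ.λ.0

Answer: YES — reaches normal form λ.λ.0 in 2 ≤ 2 steps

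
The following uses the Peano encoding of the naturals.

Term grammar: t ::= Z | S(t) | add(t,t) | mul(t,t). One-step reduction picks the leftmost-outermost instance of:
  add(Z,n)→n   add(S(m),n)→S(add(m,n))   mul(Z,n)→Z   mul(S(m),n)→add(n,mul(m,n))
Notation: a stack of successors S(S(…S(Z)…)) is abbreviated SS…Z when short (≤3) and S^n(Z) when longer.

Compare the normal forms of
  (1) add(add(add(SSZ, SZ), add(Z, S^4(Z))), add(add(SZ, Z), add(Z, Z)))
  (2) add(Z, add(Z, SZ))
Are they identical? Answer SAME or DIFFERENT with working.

Answer: DIFFERENT — A ⇓ S^8(Z), B ⇓ SZ

Working:
Term A:
  start: add(add(add(SSZ, SZ), add(Z, S^4(Z))), add(add(SZ, Z), add(Z, Z)))
  step 1: add(add(S(add(SZ, SZ)), add(Z, S^4(Z))), add(add(SZ, Z), add(Z, Z)))
  step 2: add(S(add(add(SZ, SZ), add(Z, S^4(Z)))), add(add(SZ, Z), add(Z, Z)))
  step 3: S(add(add(add(SZ, SZ), add(Z, S^4(Z))), add(add(SZ, Z), add(Z, Z))))
  step 4: S(add(add(S(add(Z, SZ)), add(Z, S^4(Z))), add(add(SZ, Z), add(Z, Z))))
  step 5: S(add(S(add(add(Z, SZ), add(Z, S^4(Z)))), add(add(SZ, Z), add(Z, Z))))
  step 6: S(S(add(add(add(Z, SZ), add(Z, S^4(Z))), add(add(SZ, Z), add(Z, Z)))))
  step 7: S(S(add(add(SZ, add(Z, S^4(Z))), add(add(SZ, Z), add(Z, Z)))))
  step 8: S(S(add(S(add(Z, add(Z, S^4(Z)))), add(add(SZ, Z), add(Z, Z)))))
  step 9: S(S(S(add(add(Z, add(Z, S^4(Z))), add(add(SZ, Z), add(Z, Z))))))
  step 10: S(S(S(add(add(Z, S^4(Z)), add(add(SZ, Z), add(Z, Z))))))
  step 11: S(S(S(add(S^4(Z), add(add(SZ, Z), add(Z, Z))))))
  step 12: S(S(S(S(add(SSSZ, add(add(SZ, Z), add(Z, Z)))))))
  step 13: S(S(S(S(S(add(SSZ, add(add(SZ, Z), add(Z, Z))))))))
  step 14: S(S(S(S(S(S(add(SZ, add(add(SZ, Z), add(Z, Z)))))))))
  step 15: S(S(S(S(S(S(S(add(Z, add(add(SZ, Z), add(Z, Z))))))))))
  step 16: S(S(S(S(S(S(S(add(add(SZ, Z), add(Z, Z)))))))))
  step 17: S(S(S(S(S(S(S(add(S(add(Z, Z)), add(Z, Z)))))))))
  step 18: S(S(S(S(S(S(S(S(add(add(Z, Z), add(Z, Z))))))))))
  step 19: S(S(S(S(S(S(S(S(add(Z, add(Z, Z))))))))))
  step 20: S(S(S(S(S(S(S(S(add(Z, Z)))))))))
  step 21: S^8(Z)

Term B:
  start: add(Z, add(Z, SZ))
  step 1: add(Z, SZ)
  step 2: SZ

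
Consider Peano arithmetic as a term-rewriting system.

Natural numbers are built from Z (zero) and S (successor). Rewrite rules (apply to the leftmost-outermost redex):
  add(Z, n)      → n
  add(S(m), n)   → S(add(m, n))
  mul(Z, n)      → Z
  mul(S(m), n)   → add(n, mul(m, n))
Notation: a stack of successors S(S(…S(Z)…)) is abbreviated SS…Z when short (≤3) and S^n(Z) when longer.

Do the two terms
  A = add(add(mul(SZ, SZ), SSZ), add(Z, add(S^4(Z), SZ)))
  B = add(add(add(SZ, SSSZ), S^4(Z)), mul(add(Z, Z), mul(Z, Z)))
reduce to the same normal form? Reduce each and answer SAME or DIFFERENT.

Answer: SAME — A ⇓ S^8(Z), B ⇓ S^8(Z)

Derivation:
Term A:
  start: add(add(mul(SZ, SZ), SSZ), add(Z, add(S^4(Z), SZ)))
  step 1: add(add(add(SZ, mul(Z, SZ)), SSZ), add(Z, add(S^4(Z), SZ)))
  step 2: add(add(S(add(Z, mul(Z, SZ))), SSZ), add(Z, add(S^4(Z), SZ)))
  step 3: add(S(add(add(Z, mul(Z, SZ)), SSZ)), add(Z, add(S^4(Z), SZ)))
  step 4: S(add(add(add(Z, mul(Z, SZ)), SSZ), add(Z, add(S^4(Z), SZ))))
  step 5: S(add(add(mul(Z, SZ), SSZ), add(Z, add(S^4(Z), SZ))))
  step 6: S(add(add(Z, SSZ), add(Z, add(S^4(Z), SZ))))
  step 7: S(add(SSZ, add(Z, add(S^4(Z), SZ))))
  step 8: S(S(add(SZ, add(Z, add(S^4(Z), SZ)))))
  step 9: S(S(S(add(Z, add(Z, add(S^4(Z), SZ))))))
  step 10: S(S(S(add(Z, add(S^4(Z), SZ)))))
  step 11: S(S(S(add(S^4(Z), SZ))))
  step 12: S(S(S(S(add(SSSZ, SZ)))))
  step 13: S(S(S(S(S(add(SSZ, SZ))))))
  step 14: S(S(S(S(S(S(add(SZ, SZ)))))))
  step 15: S(S(S(S(S(S(S(add(Z, SZ))))))))
  step 16: S^8(Z)

Term B:
  start: add(add(add(SZ, SSSZ), S^4(Z)), mul(add(Z, Z), mul(Z, Z)))
  step 1: add(add(S(add(Z, SSSZ)), S^4(Z)), mul(add(Z, Z), mul(Z, Z)))
  step 2: add(S(add(add(Z, SSSZ), S^4(Z))), mul(add(Z, Z), mul(Z, Z)))
  step 3: S(add(add(add(Z, SSSZ), S^4(Z)), mul(add(Z, Z), mul(Z, Z))))
  step 4: S(add(add(SSSZ, S^4(Z)), mul(add(Z, Z), mul(Z, Z))))
  step 5: S(add(S(add(SSZ, S^4(Z))), mul(add(Z, Z), mul(Z, Z))))
  step 6: S(S(add(add(SSZ, S^4(Z)), mul(add(Z, Z), mul(Z, Z)))))
  step 7: S(S(add(S(add(SZ, S^4(Z))), mul(add(Z, Z), mul(Z, Z)))))
  step 8: S(S(S(add(add(SZ, S^4(Z)), mul(add(Z, Z), mul(Z, Z))))))
  step 9: S(S(S(add(S(add(Z, S^4(Z))), mul(add(Z, Z), mul(Z, Z))))))
  step 10: S(S(S(S(add(add(Z, S^4(Z)), mul(add(Z, Z), mul(Z, Z)))))))
  step 11: S(S(S(S(add(S^4(Z), mul(add(Z, Z), mul(Z, Z)))))))
  step 12: S(S(S(S(S(add(SSSZ, mul(add(Z, Z), mul(Z, Z))))))))
  step 13: S(S(S(S(S(S(add(SSZ, mul(add(Z, Z), mul(Z, Z)))))))))
  step 14: S(S(S(S(S(S(S(add(SZ, mul(add(Z, Z), mul(Z, Z))))))))))
  step 15: S(S(S(S(S(S(S(S(add(Z, mul(add(Z, Z), mul(Z, Z)))))))))))
  step 16: S(S(S(S(S(S(S(S(mul(add(Z, Z), mul(Z, Z))))))))))
  step 17: S(S(S(S(S(S(S(S(mul(Z, mul(Z, Z))))))))))
  step 18: S^8(Z)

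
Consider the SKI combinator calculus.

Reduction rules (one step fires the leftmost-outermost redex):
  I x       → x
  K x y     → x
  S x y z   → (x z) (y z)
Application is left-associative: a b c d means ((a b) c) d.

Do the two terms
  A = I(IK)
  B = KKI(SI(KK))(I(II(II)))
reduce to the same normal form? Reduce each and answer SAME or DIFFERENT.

Answer: DIFFERENT — A ⇓ K, B ⇓ SI(KK)

Derivation:
Term A:
  start: I(IK)
  →1  IK
  →2  K

Term B:
  start: KKI(SI(KK))(I(II(II)))
  →1  K(SI(KK))(I(II(II)))
  →2  SI(KK)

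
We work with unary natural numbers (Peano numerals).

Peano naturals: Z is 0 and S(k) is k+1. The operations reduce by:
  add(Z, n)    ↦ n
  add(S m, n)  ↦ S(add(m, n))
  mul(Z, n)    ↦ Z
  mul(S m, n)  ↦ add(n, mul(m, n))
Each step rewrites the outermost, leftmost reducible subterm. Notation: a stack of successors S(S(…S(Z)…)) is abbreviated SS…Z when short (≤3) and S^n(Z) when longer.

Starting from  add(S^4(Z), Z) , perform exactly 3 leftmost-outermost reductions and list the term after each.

Answer: after 3 steps: S(S(S(add(SZ, Z))))

Derivation:
  start: add(S^4(Z), Z)
  step 1: S(add(SSSZ, Z))
  step 2: S(S(add(SSZ, Z)))
  step 3: S(S(S(add(SZ, Z))))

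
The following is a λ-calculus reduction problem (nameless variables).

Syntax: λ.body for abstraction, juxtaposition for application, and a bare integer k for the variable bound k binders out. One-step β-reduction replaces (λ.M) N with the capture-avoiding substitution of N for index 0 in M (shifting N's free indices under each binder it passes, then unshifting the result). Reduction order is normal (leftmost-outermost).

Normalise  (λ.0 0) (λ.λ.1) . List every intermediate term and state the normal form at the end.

Answer: normal form = λ.λ.λ.1  (in 2 steps)

Derivation:
  start: (λ.0 0) (λ.λ.1)
  step 1: (λ.λ.1) (λ.λ.1)
  step 2: λ.λ.λ.1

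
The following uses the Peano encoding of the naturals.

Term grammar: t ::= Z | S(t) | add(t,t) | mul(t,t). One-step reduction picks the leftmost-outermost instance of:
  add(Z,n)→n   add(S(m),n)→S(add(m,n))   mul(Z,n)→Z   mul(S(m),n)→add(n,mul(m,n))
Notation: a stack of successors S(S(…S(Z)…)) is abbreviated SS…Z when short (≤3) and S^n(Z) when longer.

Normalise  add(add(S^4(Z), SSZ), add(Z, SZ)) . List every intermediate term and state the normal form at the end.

  start: add(add(S^4(Z), SSZ), add(Z, SZ))
  →1  add(S(add(SSSZ, SSZ)), add(Z, SZ))
  →2  S(add(add(SSSZ, SSZ), add(Z, SZ)))
  →3  S(add(S(add(SSZ, SSZ)), add(Z, SZ)))
  →4  S(S(add(add(SSZ, SSZ), add(Z, SZ))))
  →5  S(S(add(S(add(SZ, SSZ)), add(Z, SZ))))
  →6  S(S(S(add(add(SZ, SSZ), add(Z, SZ)))))
  →7  S(S(S(add(S(add(Z, SSZ)), add(Z, SZ)))))
  →8  S(S(S(S(add(add(Z, SSZ), add(Z, SZ))))))
  →9  S(S(S(S(add(SSZ, add(Z, SZ))))))
  →10  S(S(S(S(S(add(SZ, add(Z, SZ)))))))
  →11  S(S(S(S(S(S(add(Z, add(Z, SZ))))))))
  →12  S(S(S(S(S(S(add(Z, SZ)))))))
  →13  S^7(Z)

Answer: normal form = S^7(Z)  (in 13 steps)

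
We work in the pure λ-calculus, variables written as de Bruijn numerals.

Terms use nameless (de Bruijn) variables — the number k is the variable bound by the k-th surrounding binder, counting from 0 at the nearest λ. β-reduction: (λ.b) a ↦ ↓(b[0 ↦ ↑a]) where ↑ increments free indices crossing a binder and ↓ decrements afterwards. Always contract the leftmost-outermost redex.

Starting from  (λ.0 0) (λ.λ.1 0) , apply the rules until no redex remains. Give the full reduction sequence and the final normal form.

Answer: normal form = λ.λ.1 0  (in 3 steps)

Derivation:
  start: (λ.0 0) (λ.λ.1 0)
  [1] (λ.λ.1 0) (λ.λ.1 0)
  [2] λ.(λ.λ.1 0) 0
  [3] λ.λ.1 0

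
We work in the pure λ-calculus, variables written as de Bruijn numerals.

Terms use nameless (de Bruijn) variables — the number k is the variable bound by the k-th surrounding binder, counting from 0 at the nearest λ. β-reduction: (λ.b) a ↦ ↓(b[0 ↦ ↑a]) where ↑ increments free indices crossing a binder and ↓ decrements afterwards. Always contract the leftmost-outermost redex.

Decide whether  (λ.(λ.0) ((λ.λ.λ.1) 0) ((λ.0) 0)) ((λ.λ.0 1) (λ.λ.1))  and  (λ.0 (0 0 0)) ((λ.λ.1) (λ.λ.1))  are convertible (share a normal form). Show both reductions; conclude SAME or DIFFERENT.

Term A:
  start: (λ.(λ.0) ((λ.λ.λ.1) 0) ((λ.0) 0)) ((λ.λ.0 1) (λ.λ.1))
  step 1: (λ.0) ((λ.λ.λ.1) ((λ.λ.0 1) (λ.λ.1))) ((λ.0) ((λ.λ.0 1) (λ.λ.1)))
  step 2: (λ.λ.λ.1) ((λ.λ.0 1) (λ.λ.1)) ((λ.0) ((λ.λ.0 1) (λ.λ.1)))
  step 3: (λ.λ.1) ((λ.0) ((λ.λ.0 1) (λ.λ.1)))
  step 4: λ.(λ.0) ((λ.λ.0 1) (λ.λ.1))
  step 5: λ.(λ.λ.0 1) (λ.λ.1)
  step 6: λ.λ.0 (λ.λ.1)

Term B:
  start: (λ.0 (0 0 0)) ((λ.λ.1) (λ.λ.1))
  step 1: (λ.λ.1) (λ.λ.1) ((λ.λ.1) (λ.λ.1) ((λ.λ.1) (λ.λ.1)) ((λ.λ.1) (λ.λ.1)))
  step 2: (λ.λ.λ.1) ((λ.λ.1) (λ.λ.1) ((λ.λ.1) (λ.λ.1)) ((λ.λ.1) (λ.λ.1)))
  step 3: λ.λ.1

Answer: DIFFERENT — A ⇓ λ.λ.0 (λ.λ.1), B ⇓ λ.λ.1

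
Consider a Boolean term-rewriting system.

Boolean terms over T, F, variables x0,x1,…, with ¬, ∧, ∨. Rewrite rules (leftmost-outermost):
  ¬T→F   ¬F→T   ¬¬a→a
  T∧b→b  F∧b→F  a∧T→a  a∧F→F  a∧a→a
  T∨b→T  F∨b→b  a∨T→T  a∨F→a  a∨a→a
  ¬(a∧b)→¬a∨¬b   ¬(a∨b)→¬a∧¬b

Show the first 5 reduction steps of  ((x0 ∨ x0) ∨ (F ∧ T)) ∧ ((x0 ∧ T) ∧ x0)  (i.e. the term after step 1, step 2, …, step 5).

  start: ((x0 ∨ x0) ∨ (F ∧ T)) ∧ ((x0 ∧ T) ∧ x0)
  [1] (x0 ∨ (F ∧ T)) ∧ ((x0 ∧ T) ∧ x0)
  [2] (x0 ∨ F) ∧ ((x0 ∧ T) ∧ x0)
  [3] x0 ∧ ((x0 ∧ T) ∧ x0)
  [4] x0 ∧ (x0 ∧ x0)
  [5] x0 ∧ x0

Answer: after 5 steps: x0 ∧ x0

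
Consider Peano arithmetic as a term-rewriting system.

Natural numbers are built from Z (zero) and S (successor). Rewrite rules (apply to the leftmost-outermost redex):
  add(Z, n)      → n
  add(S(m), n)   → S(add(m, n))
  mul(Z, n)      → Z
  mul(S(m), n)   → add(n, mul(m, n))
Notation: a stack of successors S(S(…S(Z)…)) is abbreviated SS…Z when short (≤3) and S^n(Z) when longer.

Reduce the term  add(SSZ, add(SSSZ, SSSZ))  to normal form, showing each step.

  start: add(SSZ, add(SSSZ, SSSZ))
  [1] S(add(SZ, add(SSSZ, SSSZ)))
  [2] S(S(add(Z, add(SSSZ, SSSZ))))
  [3] S(S(add(SSSZ, SSSZ)))
  [4] S(S(S(add(SSZ, SSSZ))))
  [5] S(S(S(S(add(SZ, SSSZ)))))
  [6] S(S(S(S(S(add(Z, SSSZ))))))
  [7] S^8(Z)

Answer: normal form = S^8(Z)  (in 7 steps)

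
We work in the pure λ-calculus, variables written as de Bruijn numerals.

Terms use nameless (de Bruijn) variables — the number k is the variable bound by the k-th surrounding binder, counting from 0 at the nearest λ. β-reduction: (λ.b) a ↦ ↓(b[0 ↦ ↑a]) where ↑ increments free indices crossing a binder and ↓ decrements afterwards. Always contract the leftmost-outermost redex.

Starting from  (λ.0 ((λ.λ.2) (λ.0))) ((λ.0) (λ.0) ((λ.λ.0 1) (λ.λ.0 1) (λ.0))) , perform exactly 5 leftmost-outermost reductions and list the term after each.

Answer: after 5 steps: (λ.0) (λ.λ.0 1) ((λ.λ.(λ.0) (λ.0) ((λ.λ.0 1) (λ.λ.0 1) (λ.0))) (λ.0))

Working:
  start: (λ.0 ((λ.λ.2) (λ.0))) ((λ.0) (λ.0) ((λ.λ.0 1) (λ.λ.0 1) (λ.0)))
  →1  (λ.0) (λ.0) ((λ.λ.0 1) (λ.λ.0 1) (λ.0)) ((λ.λ.(λ.0) (λ.0) ((λ.λ.0 1) (λ.λ.0 1) (λ.0))) (λ.0))
  →2  (λ.0) ((λ.λ.0 1) (λ.λ.0 1) (λ.0)) ((λ.λ.(λ.0) (λ.0) ((λ.λ.0 1) (λ.λ.0 1) (λ.0))) (λ.0))
  →3  (λ.λ.0 1) (λ.λ.0 1) (λ.0) ((λ.λ.(λ.0) (λ.0) ((λ.λ.0 1) (λ.λ.0 1) (λ.0))) (λ.0))
  →4  (λ.0 (λ.λ.0 1)) (λ.0) ((λ.λ.(λ.0) (λ.0) ((λ.λ.0 1) (λ.λ.0 1) (λ.0))) (λ.0))
  →5  (λ.0) (λ.λ.0 1) ((λ.λ.(λ.0) (λ.0) ((λ.λ.0 1) (λ.λ.0 1) (λ.0))) (λ.0))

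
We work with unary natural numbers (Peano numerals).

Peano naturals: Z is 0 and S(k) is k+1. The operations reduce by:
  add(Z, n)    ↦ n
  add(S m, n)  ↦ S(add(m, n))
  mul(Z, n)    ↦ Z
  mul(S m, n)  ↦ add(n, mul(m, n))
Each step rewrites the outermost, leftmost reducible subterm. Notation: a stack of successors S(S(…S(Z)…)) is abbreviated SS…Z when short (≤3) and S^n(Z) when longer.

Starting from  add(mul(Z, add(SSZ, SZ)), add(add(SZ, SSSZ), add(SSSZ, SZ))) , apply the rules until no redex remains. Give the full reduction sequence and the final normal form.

  start: add(mul(Z, add(SSZ, SZ)), add(add(SZ, SSSZ), add(SSSZ, SZ)))
  [1] add(Z, add(add(SZ, SSSZ), add(SSSZ, SZ)))
  [2] add(add(SZ, SSSZ), add(SSSZ, SZ))
  [3] add(S(add(Z, SSSZ)), add(SSSZ, SZ))
  [4] S(add(add(Z, SSSZ), add(SSSZ, SZ)))
  [5] S(add(SSSZ, add(SSSZ, SZ)))
  [6] S(S(add(SSZ, add(SSSZ, SZ))))
  [7] S(S(S(add(SZ, add(SSSZ, SZ)))))
  [8] S(S(S(S(add(Z, add(SSSZ, SZ))))))
  [9] S(S(S(S(add(SSSZ, SZ)))))
  [10] S(S(S(S(S(add(SSZ, SZ))))))
  [11] S(S(S(S(S(S(add(SZ, SZ)))))))
  [12] S(S(S(S(S(S(S(add(Z, SZ))))))))
  [13] S^8(Z)

Answer: normal form = S^8(Z)  (in 13 steps)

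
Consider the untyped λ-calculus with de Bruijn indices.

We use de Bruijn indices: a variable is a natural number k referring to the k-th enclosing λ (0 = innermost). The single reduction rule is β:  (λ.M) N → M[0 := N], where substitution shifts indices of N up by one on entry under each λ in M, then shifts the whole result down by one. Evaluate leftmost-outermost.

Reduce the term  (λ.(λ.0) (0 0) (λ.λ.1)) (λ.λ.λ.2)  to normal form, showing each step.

  start: (λ.(λ.0) (0 0) (λ.λ.1)) (λ.λ.λ.2)
  step 1: (λ.0) ((λ.λ.λ.2) (λ.λ.λ.2)) (λ.λ.1)
  step 2: (λ.λ.λ.2) (λ.λ.λ.2) (λ.λ.1)
  step 3: (λ.λ.λ.λ.λ.2) (λ.λ.1)
  step 4: λ.λ.λ.λ.2

Answer: normal form = λ.λ.λ.λ.2  (in 4 steps)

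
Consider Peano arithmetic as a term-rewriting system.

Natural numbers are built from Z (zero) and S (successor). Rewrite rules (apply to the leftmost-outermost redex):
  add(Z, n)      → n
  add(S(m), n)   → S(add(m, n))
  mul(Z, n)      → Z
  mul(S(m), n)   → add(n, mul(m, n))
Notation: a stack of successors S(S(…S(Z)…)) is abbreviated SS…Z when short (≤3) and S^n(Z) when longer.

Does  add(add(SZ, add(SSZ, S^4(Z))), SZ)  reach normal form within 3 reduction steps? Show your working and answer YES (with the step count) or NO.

  start: add(add(SZ, add(SSZ, S^4(Z))), SZ)
  step 1: add(S(add(Z, add(SSZ, S^4(Z)))), SZ)
  step 2: S(add(add(Z, add(SSZ, S^4(Z))), SZ))
  step 3: S(add(add(SSZ, S^4(Z)), SZ))

Answer: NO — after 3 steps the term is S(add(add(SSZ, S^4(Z)), SZ)), not yet normal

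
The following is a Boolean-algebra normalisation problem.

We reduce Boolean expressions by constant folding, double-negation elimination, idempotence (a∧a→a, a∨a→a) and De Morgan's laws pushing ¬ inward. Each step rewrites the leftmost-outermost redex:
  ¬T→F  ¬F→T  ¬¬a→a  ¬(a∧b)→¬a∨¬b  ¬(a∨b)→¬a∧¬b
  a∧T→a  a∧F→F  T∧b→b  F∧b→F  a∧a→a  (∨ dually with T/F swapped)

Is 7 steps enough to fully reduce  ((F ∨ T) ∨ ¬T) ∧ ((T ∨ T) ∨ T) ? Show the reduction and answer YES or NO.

  start: ((F ∨ T) ∨ ¬T) ∧ ((T ∨ T) ∨ T)
  step 1: (T ∨ ¬T) ∧ ((T ∨ T) ∨ T)
  step 2: T ∧ ((T ∨ T) ∨ T)
  step 3: (T ∨ T) ∨ T
  step 4: T

Answer: YES — reaches normal form T in 4 ≤ 7 steps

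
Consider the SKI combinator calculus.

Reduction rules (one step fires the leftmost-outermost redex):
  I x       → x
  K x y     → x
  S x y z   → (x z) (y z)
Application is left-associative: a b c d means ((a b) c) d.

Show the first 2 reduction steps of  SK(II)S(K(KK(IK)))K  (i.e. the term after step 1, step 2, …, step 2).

Answer: after 2 steps: S(K(KK(IK)))K

Reduction:
  start: SK(II)S(K(KK(IK)))K
  step 1: KS(IIS)(K(KK(IK)))K
  step 2: S(K(KK(IK)))K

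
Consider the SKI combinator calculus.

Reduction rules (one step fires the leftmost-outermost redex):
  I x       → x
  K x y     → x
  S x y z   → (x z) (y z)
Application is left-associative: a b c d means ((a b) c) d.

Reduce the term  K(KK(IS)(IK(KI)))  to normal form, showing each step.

Answer: normal form = K(K(K(KI)))  (in 2 steps)

Reduction:
  start: K(KK(IS)(IK(KI)))
  →1  K(K(IK(KI)))
  →2  K(K(K(KI)))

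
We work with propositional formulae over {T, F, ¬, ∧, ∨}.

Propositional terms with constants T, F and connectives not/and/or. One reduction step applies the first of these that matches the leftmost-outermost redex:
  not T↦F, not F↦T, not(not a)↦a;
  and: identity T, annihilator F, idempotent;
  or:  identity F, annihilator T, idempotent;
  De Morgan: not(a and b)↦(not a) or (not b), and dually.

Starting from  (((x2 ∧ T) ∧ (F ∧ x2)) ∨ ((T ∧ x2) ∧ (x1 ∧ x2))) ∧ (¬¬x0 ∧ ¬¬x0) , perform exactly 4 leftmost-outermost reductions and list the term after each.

Answer: after 4 steps: ((T ∧ x2) ∧ (x1 ∧ x2)) ∧ (¬¬x0 ∧ ¬¬x0)

Reduction:
  start: (((x2 ∧ T) ∧ (F ∧ x2)) ∨ ((T ∧ x2) ∧ (x1 ∧ x2))) ∧ (¬¬x0 ∧ ¬¬x0)
  step 1: ((x2 ∧ (F ∧ x2)) ∨ ((T ∧ x2) ∧ (x1 ∧ x2))) ∧ (¬¬x0 ∧ ¬¬x0)
  step 2: ((x2 ∧ F) ∨ ((T ∧ x2) ∧ (x1 ∧ x2))) ∧ (¬¬x0 ∧ ¬¬x0)
  step 3: (F ∨ ((T ∧ x2) ∧ (x1 ∧ x2))) ∧ (¬¬x0 ∧ ¬¬x0)
  step 4: ((T ∧ x2) ∧ (x1 ∧ x2)) ∧ (¬¬x0 ∧ ¬¬x0)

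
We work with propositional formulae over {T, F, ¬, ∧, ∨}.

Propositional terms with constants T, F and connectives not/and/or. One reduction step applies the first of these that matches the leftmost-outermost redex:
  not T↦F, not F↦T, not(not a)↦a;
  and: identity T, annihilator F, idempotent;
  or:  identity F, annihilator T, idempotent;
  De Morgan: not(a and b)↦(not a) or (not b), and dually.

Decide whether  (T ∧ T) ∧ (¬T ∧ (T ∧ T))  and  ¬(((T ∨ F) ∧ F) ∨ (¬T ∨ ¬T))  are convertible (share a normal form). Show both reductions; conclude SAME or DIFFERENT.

Term A:
  start: (T ∧ T) ∧ (¬T ∧ (T ∧ T))
  →1  T ∧ (¬T ∧ (T ∧ T))
  →2  ¬T ∧ (T ∧ T)
  →3  F ∧ (T ∧ T)
  →4  F

Term B:
  start: ¬(((T ∨ F) ∧ F) ∨ (¬T ∨ ¬T))
  →1  ¬((T ∨ F) ∧ F) ∧ ¬(¬T ∨ ¬T)
  →2  (¬(T ∨ F) ∨ ¬F) ∧ ¬(¬T ∨ ¬T)
  →3  ((¬T ∧ ¬F) ∨ ¬F) ∧ ¬(¬T ∨ ¬T)
  →4  ((F ∧ ¬F) ∨ ¬F) ∧ ¬(¬T ∨ ¬T)
  →5  (F ∨ ¬F) ∧ ¬(¬T ∨ ¬T)
  →6  ¬F ∧ ¬(¬T ∨ ¬T)
  →7  T ∧ ¬(¬T ∨ ¬T)
  →8  ¬(¬T ∨ ¬T)
  →9  ¬¬T ∧ ¬¬T
  →10  ¬¬T
  →11  T

Answer: DIFFERENT — A ⇓ F, B ⇓ T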